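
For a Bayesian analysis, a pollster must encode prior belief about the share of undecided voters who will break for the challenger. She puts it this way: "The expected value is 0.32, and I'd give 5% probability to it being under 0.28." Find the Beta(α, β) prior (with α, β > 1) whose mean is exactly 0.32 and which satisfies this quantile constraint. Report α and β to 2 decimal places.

With mean 0.32 fixed, write α = 0.32s, β = 0.68s where s = α+β.
Need P(θ < 0.28) = 0.05 under Beta(0.32s, 0.68s). Normal approximation: (q−m)/√(m(1−m)/s) ≈ z_{0.05} = -1.64, so s ≈ 0.32·0.68·(-1.64)²/(0.28−0.32)² = 368.0.
At s = 368.0: P(θ<0.28) ≈ 0.047. Adjusting to match 0.05 gives s ≈ 356.61.
So α = 0.32·356.61 ≈ 114.11, β = 0.68·356.61 ≈ 242.49.

α ≈ 114.11, β ≈ 242.49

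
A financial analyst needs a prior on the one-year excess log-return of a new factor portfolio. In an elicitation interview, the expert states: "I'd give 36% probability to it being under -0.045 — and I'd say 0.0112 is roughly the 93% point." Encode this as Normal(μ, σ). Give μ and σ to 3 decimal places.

The p-quantile of Normal(μ,σ) is μ + z_p·σ, with z_{0.36} = -0.3585 and z_{0.93} = 1.476.
Eliminate σ: μ = (z₂·x₁ − z₁·x₂)/(z₂ − z₁) = (1.476·-0.045 − (-0.3585)·0.0112)/1.834 = -0.034.
Then σ = (x₂ − x₁)/(z₂ − z₁) = (0.0112 − -0.045)/1.834 = 0.031.

μ = -0.034, σ = 0.031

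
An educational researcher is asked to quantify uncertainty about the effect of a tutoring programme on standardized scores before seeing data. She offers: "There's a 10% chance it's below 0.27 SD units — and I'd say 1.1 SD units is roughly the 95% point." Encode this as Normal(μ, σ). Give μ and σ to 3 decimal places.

μ = 0.633, σ = 0.284

The p-quantile of Normal(μ,σ) is μ + z_p·σ, with z_{0.1} = -1.282 and z_{0.95} = 1.645.
Eliminate σ: μ = (z₂·x₁ − z₁·x₂)/(z₂ − z₁) = (1.645·0.27 − (-1.282)·1.1)/2.926 = 0.633.
Then σ = (x₂ − x₁)/(z₂ − z₁) = (1.1 − 0.27)/2.926 = 0.284.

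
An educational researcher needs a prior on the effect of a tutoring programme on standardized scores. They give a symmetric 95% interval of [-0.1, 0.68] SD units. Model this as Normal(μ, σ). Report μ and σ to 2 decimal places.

μ = 0.29, σ = 0.20

A symmetric 95% interval runs μ ± z·σ with z = 1.96.
Half-width = 0.39, so σ = 0.39/1.96 = 0.20.
μ is the interval midpoint, 0.29.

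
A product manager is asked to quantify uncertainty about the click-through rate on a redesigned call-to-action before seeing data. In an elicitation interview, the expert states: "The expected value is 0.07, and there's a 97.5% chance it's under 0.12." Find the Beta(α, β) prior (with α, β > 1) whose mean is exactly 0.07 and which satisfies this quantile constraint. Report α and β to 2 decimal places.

With mean 0.07 fixed, write α = 0.07s, β = 0.93s where s = α+β.
Need P(θ < 0.12) = 0.975 under Beta(0.07s, 0.93s). Normal approximation: (q−m)/√(m(1−m)/s) ≈ z_{0.975} = 1.96, so s ≈ 0.07·0.93·(1.96)²/(0.12−0.07)² = 100.0.
At s = 100.0: P(θ<0.12) ≈ 0.961. Adjusting to match 0.975 gives s ≈ 127.76.
So α = 0.07·127.76 ≈ 8.94, β = 0.93·127.76 ≈ 118.82.

α ≈ 8.94, β ≈ 118.82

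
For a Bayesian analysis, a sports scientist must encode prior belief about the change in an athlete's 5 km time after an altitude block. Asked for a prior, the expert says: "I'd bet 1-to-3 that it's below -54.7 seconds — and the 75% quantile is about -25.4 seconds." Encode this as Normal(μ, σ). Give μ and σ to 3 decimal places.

For Normal(μ,σ), the p-quantile is μ + z_p·σ. Here z_{0.25} = -0.6745, z_{0.75} = 0.6745.
So -54.7 = μ − 0.6745σ and -25.4 = μ + 0.6745σ.
Subtracting: σ = (-25.4 − -54.7)/(0.6745 − (-0.6745)) = 21.720.
Then μ = -54.7 − (-0.6745)·21.720 = -40.050.

μ = -40.050, σ = 21.720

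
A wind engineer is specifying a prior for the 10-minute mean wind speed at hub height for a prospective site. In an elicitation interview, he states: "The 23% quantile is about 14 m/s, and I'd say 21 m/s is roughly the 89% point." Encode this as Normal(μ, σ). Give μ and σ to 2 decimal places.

For Normal(μ,σ), the p-quantile is μ + z_p·σ. Here z_{0.23} = -0.7388, z_{0.89} = 1.227.
So 14 = μ − 0.7388σ and 21 = μ + 1.227σ.
Subtracting: σ = (21 − 14)/(1.227 − (-0.7388)) = 3.56.
Then μ = 14 − (-0.7388)·3.56 = 16.63.

μ = 16.63, σ = 3.56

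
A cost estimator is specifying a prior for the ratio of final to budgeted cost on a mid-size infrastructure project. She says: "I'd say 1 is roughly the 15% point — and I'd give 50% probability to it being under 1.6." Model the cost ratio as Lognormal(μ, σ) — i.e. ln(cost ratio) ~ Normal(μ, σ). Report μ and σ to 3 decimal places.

μ ≈ 0.470, σ ≈ 0.453

If T ~ Lognormal(μ,σ) then ln T ~ Normal(μ,σ), so the p-quantile of ln T is μ + z_p·σ.
ln(1) = 0 and ln(1.6) = 0.47; z_{0.15} = -1.036, z_{0.5} = 0.
σ = (0.47 − 0)/(0 − (-1.036)) = 0.453.
μ = 0 − (-1.036)·0.453 = 0.470.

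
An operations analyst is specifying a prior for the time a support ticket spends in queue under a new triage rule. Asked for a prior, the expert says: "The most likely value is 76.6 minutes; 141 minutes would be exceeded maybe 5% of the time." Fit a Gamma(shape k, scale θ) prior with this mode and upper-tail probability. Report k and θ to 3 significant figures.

k ≈ 8.48, θ ≈ 10.2

Gamma(k,θ) with k>1 has mode (k−1)θ, so θ = 76.6/(k−1).
Need P(X < 141) = 0.95 with θ tied to k this way. Start at k = 2, θ = 76.6: P(X<141) ≈ 0.549.
Too low — raise k to concentrate. Iterating converges to k ≈ 8.48.
Then θ = 76.6/(8.48−1) ≈ 10.2.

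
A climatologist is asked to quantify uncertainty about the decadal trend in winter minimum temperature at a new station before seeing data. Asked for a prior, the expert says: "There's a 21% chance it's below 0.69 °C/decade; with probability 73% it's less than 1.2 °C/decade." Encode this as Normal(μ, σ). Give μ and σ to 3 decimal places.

For Normal(μ,σ), the p-quantile is μ + z_p·σ. Here z_{0.21} = -0.8064, z_{0.73} = 0.6128.
So 0.69 = μ − 0.8064σ and 1.2 = μ + 0.6128σ.
Subtracting: σ = (1.2 − 0.69)/(0.6128 − (-0.8064)) = 0.359.
Then μ = 0.69 − (-0.8064)·0.359 = 0.980.

μ = 0.980, σ = 0.359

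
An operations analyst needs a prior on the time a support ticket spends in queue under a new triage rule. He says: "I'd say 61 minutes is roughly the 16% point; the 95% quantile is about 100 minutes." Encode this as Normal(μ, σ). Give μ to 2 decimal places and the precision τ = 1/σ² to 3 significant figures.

The p-quantile of Normal(μ,σ) is μ + z_p·σ, with z_{0.16} = -0.9945 and z_{0.95} = 1.645.
Eliminate σ: μ = (z₂·x₁ − z₁·x₂)/(z₂ − z₁) = (1.645·61 − (-0.9945)·100)/2.639 = 75.69.
Then σ = (x₂ − x₁)/(z₂ − z₁) = (100 − 61)/2.639 = 14.78.
Precision τ = 1/σ² = 1/14.78² = 0.00458.

μ = 75.69, τ = 0.00458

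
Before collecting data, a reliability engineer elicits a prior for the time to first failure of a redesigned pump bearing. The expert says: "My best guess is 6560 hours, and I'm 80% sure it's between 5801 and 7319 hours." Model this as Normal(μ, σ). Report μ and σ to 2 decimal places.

A symmetric 80% interval runs μ ± z·σ with z = 1.282.
Half-width = 759, so σ = 759/1.282 = 592.25.
μ is the stated best guess, 6560.00.

μ = 6560.00, σ = 592.25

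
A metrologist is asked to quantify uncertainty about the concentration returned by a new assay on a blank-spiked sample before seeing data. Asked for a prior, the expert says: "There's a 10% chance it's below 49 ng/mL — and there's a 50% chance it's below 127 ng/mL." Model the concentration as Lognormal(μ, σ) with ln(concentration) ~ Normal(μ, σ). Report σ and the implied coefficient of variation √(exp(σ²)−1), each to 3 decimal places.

If T ~ Lognormal(μ,σ) then ln T ~ Normal(μ,σ), so the p-quantile of ln T is μ + z_p·σ.
ln(49) = 3.892 and ln(127) = 4.844; z_{0.1} = -1.282, z_{0.5} = 0.
σ = (4.844 − 3.892)/(0 − (-1.282)) = 0.743.
μ = 3.892 − (-1.282)·0.743 = 4.844.
CV = √(exp(σ²)−1) = √(exp(0.5523)−1) = 0.859.

σ ≈ 0.743, CV ≈ 0.859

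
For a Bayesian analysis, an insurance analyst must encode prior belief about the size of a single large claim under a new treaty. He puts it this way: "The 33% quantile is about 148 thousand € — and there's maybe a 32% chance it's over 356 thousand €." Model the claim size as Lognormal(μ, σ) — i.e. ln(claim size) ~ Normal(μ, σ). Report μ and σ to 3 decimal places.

μ ≈ 5.423, σ ≈ 0.967

If T ~ Lognormal(μ,σ) then ln T ~ Normal(μ,σ), so the p-quantile of ln T is μ + z_p·σ.
ln(148) = 4.997 and ln(356) = 5.875; z_{0.33} = -0.4399, z_{0.68} = 0.4677.
σ = (5.875 − 4.997)/(0.4677 − (-0.4399)) = 0.967.
μ = 4.997 − (-0.4399)·0.967 = 5.423.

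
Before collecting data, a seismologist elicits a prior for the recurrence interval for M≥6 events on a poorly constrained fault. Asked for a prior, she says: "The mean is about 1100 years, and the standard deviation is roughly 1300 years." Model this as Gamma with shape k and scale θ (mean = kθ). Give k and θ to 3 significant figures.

For Gamma(k, scale θ): mean = kθ, variance = kθ², so CV = 1/√k.
CV = SD/mean = 1300/1100 = 1.182, hence k = 1/CV² = 0.716.
Then θ = mean/k = 1100/0.716 = 1540.

k ≈ 0.716, θ ≈ 1540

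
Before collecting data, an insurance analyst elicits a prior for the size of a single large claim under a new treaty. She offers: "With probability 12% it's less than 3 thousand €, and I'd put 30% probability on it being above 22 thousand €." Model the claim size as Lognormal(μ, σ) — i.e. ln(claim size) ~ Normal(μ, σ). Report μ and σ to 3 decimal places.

μ ≈ 2.476, σ ≈ 1.172

If T ~ Lognormal(μ,σ) then ln T ~ Normal(μ,σ), so the p-quantile of ln T is μ + z_p·σ.
ln(3) = 1.099 and ln(22) = 3.091; z_{0.12} = -1.175, z_{0.7} = 0.5244.
σ = (3.091 − 1.099)/(0.5244 − (-1.175)) = 1.172.
μ = 1.099 − (-1.175)·1.172 = 2.476.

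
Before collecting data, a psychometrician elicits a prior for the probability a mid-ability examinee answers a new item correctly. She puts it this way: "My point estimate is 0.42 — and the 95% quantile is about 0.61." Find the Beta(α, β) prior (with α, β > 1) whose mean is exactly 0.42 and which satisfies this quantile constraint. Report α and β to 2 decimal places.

α ≈ 7.71, β ≈ 10.64

With mean 0.42 fixed, write α = 0.42s, β = 0.58s where s = α+β.
Need P(θ < 0.61) = 0.95 under Beta(0.42s, 0.58s). Normal approximation: (q−m)/√(m(1−m)/s) ≈ z_{0.95} = 1.64, so s ≈ 0.42·0.58·(1.64)²/(0.61−0.42)² = 18.3.
At s = 18.3: P(θ<0.61) ≈ 0.950. Adjusting to match 0.95 gives s ≈ 18.35.
So α = 0.42·18.35 ≈ 7.71, β = 0.58·18.35 ≈ 10.64.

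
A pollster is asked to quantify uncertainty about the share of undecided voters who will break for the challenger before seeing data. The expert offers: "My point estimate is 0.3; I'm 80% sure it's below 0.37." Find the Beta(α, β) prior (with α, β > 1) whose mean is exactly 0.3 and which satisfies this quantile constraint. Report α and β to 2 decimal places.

With mean 0.3 fixed, write α = 0.3s, β = 0.7s where s = α+β.
Need P(θ < 0.37) = 0.8 under Beta(0.3s, 0.7s). Normal approximation: (q−m)/√(m(1−m)/s) ≈ z_{0.8} = 0.842, so s ≈ 0.3·0.7·(0.842)²/(0.37−0.3)² = 30.4.
At s = 30.4: P(θ<0.37) ≈ 0.804. Adjusting to match 0.8 gives s ≈ 29.15.
So α = 0.3·29.15 ≈ 8.75, β = 0.7·29.15 ≈ 20.41.

α ≈ 8.75, β ≈ 20.41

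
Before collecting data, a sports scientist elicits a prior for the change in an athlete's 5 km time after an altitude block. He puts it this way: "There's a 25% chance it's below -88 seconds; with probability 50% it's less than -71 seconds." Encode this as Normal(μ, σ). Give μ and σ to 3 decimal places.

For Normal(μ,σ), the p-quantile is μ + z_p·σ. Here z_{0.25} = -0.6745, z_{0.5} = 0.
So -88 = μ − 0.6745σ and -71 = μ + 0σ.
Subtracting: σ = (-71 − -88)/(0 − (-0.6745)) = 25.204.
Then μ = -88 − (-0.6745)·25.204 = -71.000.

μ = -71.000, σ = 25.204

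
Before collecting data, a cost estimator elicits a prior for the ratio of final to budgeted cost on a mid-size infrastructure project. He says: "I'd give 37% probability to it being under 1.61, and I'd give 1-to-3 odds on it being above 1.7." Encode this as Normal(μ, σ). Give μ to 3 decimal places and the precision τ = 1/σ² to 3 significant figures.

For Normal(μ,σ), the p-quantile is μ + z_p·σ. Here z_{0.37} = -0.3319, z_{0.75} = 0.6745.
So 1.61 = μ − 0.3319σ and 1.7 = μ + 0.6745σ.
Subtracting: σ = (1.7 − 1.61)/(0.6745 − (-0.3319)) = 0.089.
Then μ = 1.61 − (-0.3319)·0.089 = 1.640.
Precision τ = 1/σ² = 1/0.08943² = 125.

μ = 1.640, τ = 125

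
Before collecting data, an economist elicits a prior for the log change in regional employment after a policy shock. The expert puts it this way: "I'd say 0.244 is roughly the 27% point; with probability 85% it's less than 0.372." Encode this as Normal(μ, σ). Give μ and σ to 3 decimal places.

μ = 0.292, σ = 0.078

For Normal(μ,σ), the p-quantile is μ + z_p·σ. Here z_{0.27} = -0.6128, z_{0.85} = 1.036.
So 0.244 = μ − 0.6128σ and 0.372 = μ + 1.036σ.
Subtracting: σ = (0.372 − 0.244)/(1.036 − (-0.6128)) = 0.078.
Then μ = 0.244 − (-0.6128)·0.078 = 0.292.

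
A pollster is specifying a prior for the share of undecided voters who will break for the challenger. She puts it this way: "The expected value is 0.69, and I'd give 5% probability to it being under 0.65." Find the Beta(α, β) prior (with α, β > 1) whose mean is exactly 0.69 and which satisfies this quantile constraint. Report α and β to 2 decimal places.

α ≈ 256.30, β ≈ 115.15

With mean 0.69 fixed, write α = 0.69s, β = 0.31s where s = α+β.
Need P(θ < 0.65) = 0.05 under Beta(0.69s, 0.31s). Normal approximation: (q−m)/√(m(1−m)/s) ≈ z_{0.05} = -1.64, so s ≈ 0.69·0.31·(-1.64)²/(0.65−0.69)² = 361.7.
At s = 361.7: P(θ<0.65) ≈ 0.052. Adjusting to match 0.05 gives s ≈ 371.45.
So α = 0.69·371.45 ≈ 256.30, β = 0.31·371.45 ≈ 115.15.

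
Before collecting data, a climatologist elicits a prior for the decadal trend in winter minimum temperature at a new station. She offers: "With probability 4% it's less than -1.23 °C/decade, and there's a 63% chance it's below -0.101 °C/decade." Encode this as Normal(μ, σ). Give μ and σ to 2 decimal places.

The p-quantile of Normal(μ,σ) is μ + z_p·σ, with z_{0.04} = -1.751 and z_{0.63} = 0.3319.
Eliminate σ: μ = (z₂·x₁ − z₁·x₂)/(z₂ − z₁) = (0.3319·-1.23 − (-1.751)·-0.101)/2.083 = -0.28.
Then σ = (x₂ − x₁)/(z₂ − z₁) = (-0.101 − -1.23)/2.083 = 0.54.

μ = -0.28, σ = 0.54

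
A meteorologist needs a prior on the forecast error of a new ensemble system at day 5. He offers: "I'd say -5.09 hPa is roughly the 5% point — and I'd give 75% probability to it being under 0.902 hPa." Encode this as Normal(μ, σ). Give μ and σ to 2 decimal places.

The p-quantile of Normal(μ,σ) is μ + z_p·σ, with z_{0.05} = -1.645 and z_{0.75} = 0.6745.
Eliminate σ: μ = (z₂·x₁ − z₁·x₂)/(z₂ − z₁) = (0.6745·-5.09 − (-1.645)·0.902)/2.319 = -0.84.
Then σ = (x₂ − x₁)/(z₂ − z₁) = (0.902 − -5.09)/2.319 = 2.58.

μ = -0.84, σ = 2.58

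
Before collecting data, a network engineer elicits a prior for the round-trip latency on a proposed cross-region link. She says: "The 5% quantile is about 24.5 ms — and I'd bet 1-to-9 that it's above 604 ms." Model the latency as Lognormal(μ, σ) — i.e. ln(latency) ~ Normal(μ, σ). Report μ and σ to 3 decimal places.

μ ≈ 5.000, σ ≈ 1.095

If T ~ Lognormal(μ,σ) then ln T ~ Normal(μ,σ), so the p-quantile of ln T is μ + z_p·σ.
ln(24.5) = 3.199 and ln(604) = 6.404; z_{0.05} = -1.645, z_{0.9} = 1.282.
σ = (6.404 − 3.199)/(1.282 − (-1.645)) = 1.095.
μ = 3.199 − (-1.645)·1.095 = 5.000.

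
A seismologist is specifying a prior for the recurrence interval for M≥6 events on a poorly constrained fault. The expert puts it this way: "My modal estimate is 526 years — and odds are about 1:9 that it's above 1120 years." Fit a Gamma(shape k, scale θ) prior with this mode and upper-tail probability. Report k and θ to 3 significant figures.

k ≈ 4.36, θ ≈ 156

Gamma(k,θ) with k>1 has mode (k−1)θ, so θ = 526/(k−1).
Need P(X < 1120) = 0.9 with θ tied to k this way. Start at k = 2, θ = 526: P(X<1120) ≈ 0.628.
Too low — raise k to concentrate. Iterating converges to k ≈ 4.36.
Then θ = 526/(4.36−1) ≈ 156.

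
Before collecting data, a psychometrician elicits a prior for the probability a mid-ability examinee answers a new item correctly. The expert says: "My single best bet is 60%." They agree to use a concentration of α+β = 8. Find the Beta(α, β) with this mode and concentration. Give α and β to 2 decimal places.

α = 4.60, β = 3.40

For α,β > 1 the Beta mode is (α−1)/(α+β−2). With α+β = 8, the mode is (α−1)/6.
Set (α−1)/6 = 0.6 → α = 1 + 0.6·6 = 4.60.
β = 8 − α = 3.40.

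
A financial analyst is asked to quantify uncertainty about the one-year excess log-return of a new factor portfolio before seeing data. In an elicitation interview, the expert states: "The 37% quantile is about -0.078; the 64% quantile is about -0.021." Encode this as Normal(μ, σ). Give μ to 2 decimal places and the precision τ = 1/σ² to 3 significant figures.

μ = -0.05, τ = 147

The p-quantile of Normal(μ,σ) is μ + z_p·σ, with z_{0.37} = -0.3319 and z_{0.64} = 0.3585.
Eliminate σ: μ = (z₂·x₁ − z₁·x₂)/(z₂ − z₁) = (0.3585·-0.078 − (-0.3319)·-0.021)/0.6903 = -0.05.
Then σ = (x₂ − x₁)/(z₂ − z₁) = (-0.021 − -0.078)/0.6903 = 0.08.
Precision τ = 1/σ² = 1/0.08257² = 147.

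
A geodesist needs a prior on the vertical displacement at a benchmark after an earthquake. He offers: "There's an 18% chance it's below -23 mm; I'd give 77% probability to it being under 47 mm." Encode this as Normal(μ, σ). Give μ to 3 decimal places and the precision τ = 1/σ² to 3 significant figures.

For Normal(μ,σ), the p-quantile is μ + z_p·σ. Here z_{0.18} = -0.9154, z_{0.77} = 0.7388.
So -23 = μ − 0.9154σ and 47 = μ + 0.7388σ.
Subtracting: σ = (47 − -23)/(0.7388 − (-0.9154)) = 42.316.
Then μ = -23 − (-0.9154)·42.316 = 15.735.
Precision τ = 1/σ² = 1/42.32² = 0.000558.

μ = 15.735, τ = 0.000558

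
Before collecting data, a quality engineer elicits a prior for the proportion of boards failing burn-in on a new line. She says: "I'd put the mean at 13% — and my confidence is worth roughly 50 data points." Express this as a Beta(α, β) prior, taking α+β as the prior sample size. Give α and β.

Under the effective-sample-size interpretation, Beta(α, β) has prior mean α/(α+β) and prior sample size α+β.
So α+β = 50 and α/(α+β) = 0.13, giving α = 0.13·50 = 6.5 and β = 50 − 6.5 = 43.5.

α = 6.5, β = 43.5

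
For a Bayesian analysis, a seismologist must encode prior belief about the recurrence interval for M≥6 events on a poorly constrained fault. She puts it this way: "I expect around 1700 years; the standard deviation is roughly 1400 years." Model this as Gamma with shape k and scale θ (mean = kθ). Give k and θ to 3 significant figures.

For Gamma(k, scale θ): mean = kθ, variance = kθ², so CV = 1/√k.
CV = SD/mean = 1400/1700 = 0.8235, hence k = 1/CV² = 1.47.
Then θ = mean/k = 1700/1.47 = 1150.

k ≈ 1.47, θ ≈ 1150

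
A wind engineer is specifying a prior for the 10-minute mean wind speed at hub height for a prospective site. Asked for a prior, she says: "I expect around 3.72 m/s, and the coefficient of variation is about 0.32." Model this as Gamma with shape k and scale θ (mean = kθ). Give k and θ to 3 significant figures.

k ≈ 9.77, θ ≈ 0.381

For Gamma(k, scale θ): mean = kθ, variance = kθ², so CV = 1/√k.
CV = 0.32, hence k = 1/CV² = 9.77.
Then θ = mean/k = 3.72/9.77 = 0.381.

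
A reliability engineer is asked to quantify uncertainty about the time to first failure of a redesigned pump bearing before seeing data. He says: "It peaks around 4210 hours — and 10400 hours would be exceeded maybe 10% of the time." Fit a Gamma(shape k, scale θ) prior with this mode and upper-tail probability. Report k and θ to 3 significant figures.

Gamma(k,θ) with k>1 has mode (k−1)θ, so θ = 4210/(k−1).
Need P(X < 10400) = 0.9 with θ tied to k this way. Start at k = 2, θ = 4210: P(X<10400) ≈ 0.707.
Too low — raise k to concentrate. Iterating converges to k ≈ 3.35.
Then θ = 4210/(3.35−1) ≈ 1790.

k ≈ 3.35, θ ≈ 1790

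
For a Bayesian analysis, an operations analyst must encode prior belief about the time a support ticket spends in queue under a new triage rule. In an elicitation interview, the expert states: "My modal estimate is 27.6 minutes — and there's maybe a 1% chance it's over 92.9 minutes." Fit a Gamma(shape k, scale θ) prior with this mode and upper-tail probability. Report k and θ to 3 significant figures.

k ≈ 3.97, θ ≈ 9.29

Gamma(k,θ) with k>1 has mode (k−1)θ, so θ = 27.6/(k−1).
Need P(X < 92.9) = 0.99 with θ tied to k this way. Start at k = 2, θ = 27.6: P(X<92.9) ≈ 0.849.
Too low — raise k to concentrate. Iterating converges to k ≈ 3.97.
Then θ = 27.6/(3.97−1) ≈ 9.29.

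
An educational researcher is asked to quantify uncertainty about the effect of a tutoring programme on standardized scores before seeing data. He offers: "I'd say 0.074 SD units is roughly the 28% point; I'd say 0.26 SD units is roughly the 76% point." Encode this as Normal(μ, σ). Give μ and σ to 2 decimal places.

μ = 0.16, σ = 0.14

For Normal(μ,σ), the p-quantile is μ + z_p·σ. Here z_{0.28} = -0.5828, z_{0.76} = 0.7063.
So 0.074 = μ − 0.5828σ and 0.26 = μ + 0.7063σ.
Subtracting: σ = (0.26 − 0.074)/(0.7063 − (-0.5828)) = 0.14.
Then μ = 0.074 − (-0.5828)·0.14 = 0.16.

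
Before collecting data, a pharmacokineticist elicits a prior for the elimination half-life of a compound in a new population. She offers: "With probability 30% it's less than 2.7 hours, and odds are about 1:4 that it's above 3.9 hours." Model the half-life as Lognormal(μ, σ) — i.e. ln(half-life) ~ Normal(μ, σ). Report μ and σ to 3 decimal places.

If T ~ Lognormal(μ,σ) then ln T ~ Normal(μ,σ), so the p-quantile of ln T is μ + z_p·σ.
ln(2.7) = 0.9933 and ln(3.9) = 1.361; z_{0.3} = -0.5244, z_{0.8} = 0.8416.
σ = (1.361 − 0.9933)/(0.8416 − (-0.5244)) = 0.269.
μ = 0.9933 − (-0.5244)·0.269 = 1.134.

μ ≈ 1.134, σ ≈ 0.269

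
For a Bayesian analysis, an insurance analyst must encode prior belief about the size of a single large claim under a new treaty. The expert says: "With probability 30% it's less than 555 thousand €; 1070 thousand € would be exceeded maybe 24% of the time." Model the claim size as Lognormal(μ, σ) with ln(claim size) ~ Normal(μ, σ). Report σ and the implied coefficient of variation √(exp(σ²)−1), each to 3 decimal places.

If T ~ Lognormal(μ,σ) then ln T ~ Normal(μ,σ), so the p-quantile of ln T is μ + z_p·σ.
ln(555) = 6.319 and ln(1070) = 6.975; z_{0.3} = -0.5244, z_{0.76} = 0.7063.
σ = (6.975 − 6.319)/(0.7063 − (-0.5244)) = 0.533.
μ = 6.319 − (-0.5244)·0.533 = 6.599.
CV = √(exp(σ²)−1) = √(exp(0.2845)−1) = 0.574.

σ ≈ 0.533, CV ≈ 0.574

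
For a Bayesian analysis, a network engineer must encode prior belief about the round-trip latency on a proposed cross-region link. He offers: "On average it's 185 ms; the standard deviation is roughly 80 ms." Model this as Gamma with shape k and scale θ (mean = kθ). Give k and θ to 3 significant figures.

k ≈ 5.35, θ ≈ 34.6

For Gamma(k, scale θ): mean = kθ, variance = kθ², so CV = 1/√k.
CV = SD/mean = 80/185 = 0.4324, hence k = 1/CV² = 5.35.
Then θ = mean/k = 185/5.35 = 34.6.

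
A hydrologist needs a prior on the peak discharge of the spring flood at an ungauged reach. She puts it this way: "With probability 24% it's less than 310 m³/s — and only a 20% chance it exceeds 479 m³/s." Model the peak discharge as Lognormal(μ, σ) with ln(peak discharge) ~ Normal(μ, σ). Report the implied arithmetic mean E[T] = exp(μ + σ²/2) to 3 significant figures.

E[T] ≈ 393 m³/s

If T ~ Lognormal(μ,σ) then ln T ~ Normal(μ,σ), so the p-quantile of ln T is μ + z_p·σ.
ln(310) = 5.737 and ln(479) = 6.172; z_{0.24} = -0.7063, z_{0.8} = 0.8416.
σ = (6.172 − 5.737)/(0.8416 − (-0.7063)) = 0.281.
μ = 5.737 − (-0.7063)·0.281 = 5.935.
E[T] = exp(μ + σ²/2) = exp(5.935 + 0.0395) = 393 m³/s.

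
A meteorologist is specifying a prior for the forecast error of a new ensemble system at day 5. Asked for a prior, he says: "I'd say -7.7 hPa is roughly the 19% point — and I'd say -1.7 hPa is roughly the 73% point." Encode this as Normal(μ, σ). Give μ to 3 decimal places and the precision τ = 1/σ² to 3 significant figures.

For Normal(μ,σ), the p-quantile is μ + z_p·σ. Here z_{0.19} = -0.8779, z_{0.73} = 0.6128.
So -7.7 = μ − 0.8779σ and -1.7 = μ + 0.6128σ.
Subtracting: σ = (-1.7 − -7.7)/(0.6128 − (-0.8779)) = 4.025.
Then μ = -7.7 − (-0.8779)·4.025 = -4.167.
Precision τ = 1/σ² = 1/4.025² = 0.0617.

μ = -4.167, τ = 0.0617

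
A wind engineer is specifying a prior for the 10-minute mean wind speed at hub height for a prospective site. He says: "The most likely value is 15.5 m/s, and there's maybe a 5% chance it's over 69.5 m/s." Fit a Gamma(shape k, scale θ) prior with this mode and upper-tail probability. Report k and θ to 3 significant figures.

Gamma(k,θ) with k>1 has mode (k−1)θ, so θ = 15.5/(k−1).
Need P(X < 69.5) = 0.95 with θ tied to k this way. Start at k = 2, θ = 15.5: P(X<69.5) ≈ 0.938.
Too low — raise k to concentrate. Iterating converges to k ≈ 2.09.
Then θ = 15.5/(2.09−1) ≈ 14.2.

k ≈ 2.09, θ ≈ 14.2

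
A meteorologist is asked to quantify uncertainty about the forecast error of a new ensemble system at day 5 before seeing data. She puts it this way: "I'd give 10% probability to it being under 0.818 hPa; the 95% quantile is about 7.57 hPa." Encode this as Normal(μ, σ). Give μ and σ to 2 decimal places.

μ = 3.77, σ = 2.31

For Normal(μ,σ), the p-quantile is μ + z_p·σ. Here z_{0.1} = -1.282, z_{0.95} = 1.645.
So 0.818 = μ − 1.282σ and 7.57 = μ + 1.645σ.
Subtracting: σ = (7.57 − 0.818)/(1.645 − (-1.282)) = 2.31.
Then μ = 0.818 − (-1.282)·2.31 = 3.77.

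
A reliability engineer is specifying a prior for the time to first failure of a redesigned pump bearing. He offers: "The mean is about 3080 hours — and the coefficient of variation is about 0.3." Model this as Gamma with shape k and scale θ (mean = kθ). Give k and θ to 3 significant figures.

k ≈ 11.1, θ ≈ 277

For Gamma(k, scale θ): mean = kθ, variance = kθ², so CV = 1/√k.
CV = 0.3, hence k = 1/CV² = 11.1.
Then θ = mean/k = 3080/11.1 = 277.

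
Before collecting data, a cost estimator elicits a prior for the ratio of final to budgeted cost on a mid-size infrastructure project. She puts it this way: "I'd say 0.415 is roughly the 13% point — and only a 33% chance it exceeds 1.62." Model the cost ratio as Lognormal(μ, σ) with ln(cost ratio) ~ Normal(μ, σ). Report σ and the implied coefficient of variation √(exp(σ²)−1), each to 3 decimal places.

σ ≈ 0.870, CV ≈ 1.063

If T ~ Lognormal(μ,σ) then ln T ~ Normal(μ,σ), so the p-quantile of ln T is μ + z_p·σ.
ln(0.415) = -0.8795 and ln(1.62) = 0.4824; z_{0.13} = -1.126, z_{0.67} = 0.4399.
σ = (0.4824 − -0.8795)/(0.4399 − (-1.126)) = 0.870.
μ = -0.8795 − (-1.126)·0.870 = 0.100.
CV = √(exp(σ²)−1) = √(exp(0.7560)−1) = 1.063.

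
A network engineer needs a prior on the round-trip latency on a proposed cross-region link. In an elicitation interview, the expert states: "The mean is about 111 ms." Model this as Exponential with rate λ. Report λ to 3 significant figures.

λ ≈ 0.00901

Exponential mean = 1/λ, so λ = 1/111.0 = 0.00901.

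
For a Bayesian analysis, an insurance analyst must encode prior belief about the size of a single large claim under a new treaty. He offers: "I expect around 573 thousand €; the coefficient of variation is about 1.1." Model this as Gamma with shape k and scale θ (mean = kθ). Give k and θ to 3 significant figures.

For Gamma(k, scale θ): mean = kθ, variance = kθ², so CV = 1/√k.
CV = 1.1, hence k = 1/CV² = 0.826.
Then θ = mean/k = 573/0.826 = 693.

k ≈ 0.826, θ ≈ 693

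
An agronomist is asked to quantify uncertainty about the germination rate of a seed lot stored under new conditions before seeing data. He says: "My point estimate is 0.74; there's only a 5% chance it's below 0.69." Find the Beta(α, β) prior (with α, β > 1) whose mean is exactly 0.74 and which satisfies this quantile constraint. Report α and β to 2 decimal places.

With mean 0.74 fixed, write α = 0.74s, β = 0.26s where s = α+β.
Need P(θ < 0.69) = 0.05 under Beta(0.74s, 0.26s). Normal approximation: (q−m)/√(m(1−m)/s) ≈ z_{0.05} = -1.64, so s ≈ 0.74·0.26·(-1.64)²/(0.69−0.74)² = 208.2.
At s = 208.2: P(θ<0.69) ≈ 0.054. Adjusting to match 0.05 gives s ≈ 217.93.
So α = 0.74·217.93 ≈ 161.27, β = 0.26·217.93 ≈ 56.66.

α ≈ 161.27, β ≈ 56.66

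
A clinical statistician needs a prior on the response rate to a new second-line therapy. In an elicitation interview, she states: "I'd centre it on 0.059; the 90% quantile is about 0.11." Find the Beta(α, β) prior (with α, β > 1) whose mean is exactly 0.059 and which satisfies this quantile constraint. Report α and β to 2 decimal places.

α ≈ 2.26, β ≈ 36.03

With mean 0.059 fixed, write α = 0.059s, β = 0.941s where s = α+β.
Need P(θ < 0.11) = 0.9 under Beta(0.059s, 0.941s). Normal approximation: (q−m)/√(m(1−m)/s) ≈ z_{0.9} = 1.28, so s ≈ 0.059·0.941·(1.28)²/(0.11−0.059)² = 35.1.
At s = 35.1: P(θ<0.11) ≈ 0.893. Adjusting to match 0.9 gives s ≈ 38.29.
So α = 0.059·38.29 ≈ 2.26, β = 0.941·38.29 ≈ 36.03.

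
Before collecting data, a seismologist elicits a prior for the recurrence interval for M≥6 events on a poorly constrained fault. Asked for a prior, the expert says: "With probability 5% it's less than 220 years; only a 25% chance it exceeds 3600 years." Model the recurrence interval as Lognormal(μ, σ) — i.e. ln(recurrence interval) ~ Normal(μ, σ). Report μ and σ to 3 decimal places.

μ ≈ 7.376, σ ≈ 1.205

If T ~ Lognormal(μ,σ) then ln T ~ Normal(μ,σ), so the p-quantile of ln T is μ + z_p·σ.
ln(220) = 5.394 and ln(3600) = 8.189; z_{0.05} = -1.645, z_{0.75} = 0.6745.
σ = (8.189 − 5.394)/(0.6745 − (-1.645)) = 1.205.
μ = 5.394 − (-1.645)·1.205 = 7.376.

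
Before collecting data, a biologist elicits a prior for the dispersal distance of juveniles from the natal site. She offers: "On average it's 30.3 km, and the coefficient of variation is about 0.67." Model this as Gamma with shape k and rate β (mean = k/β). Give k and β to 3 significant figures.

For Gamma(k, rate β): mean = k/β, variance = k/β², so CV = 1/√k.
CV = 0.67, hence k = 1/CV² = 2.23.
Then β = k/mean = 2.23/30.3 = 0.0735.

k ≈ 2.23, β ≈ 0.0735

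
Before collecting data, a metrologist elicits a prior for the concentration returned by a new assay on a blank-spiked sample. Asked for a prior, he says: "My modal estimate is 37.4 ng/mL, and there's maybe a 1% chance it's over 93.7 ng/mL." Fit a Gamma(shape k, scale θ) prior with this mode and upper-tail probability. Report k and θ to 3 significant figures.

k ≈ 6.56, θ ≈ 6.72

Gamma(k,θ) with k>1 has mode (k−1)θ, so θ = 37.4/(k−1).
Need P(X < 93.7) = 0.99 with θ tied to k this way. Start at k = 2, θ = 37.4: P(X<93.7) ≈ 0.714.
Too low — raise k to concentrate. Iterating converges to k ≈ 6.56.
Then θ = 37.4/(6.56−1) ≈ 6.72.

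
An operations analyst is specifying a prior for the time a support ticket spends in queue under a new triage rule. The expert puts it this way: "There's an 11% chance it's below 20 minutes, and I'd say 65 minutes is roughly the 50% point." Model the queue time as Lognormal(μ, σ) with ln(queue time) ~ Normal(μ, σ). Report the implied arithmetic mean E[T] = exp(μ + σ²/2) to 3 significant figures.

If T ~ Lognormal(μ,σ) then ln T ~ Normal(μ,σ), so the p-quantile of ln T is μ + z_p·σ.
ln(20) = 2.996 and ln(65) = 4.174; z_{0.11} = -1.227, z_{0.5} = 0.
σ = (4.174 − 2.996)/(0 − (-1.227)) = 0.961.
μ = 2.996 − (-1.227)·0.961 = 4.174.
E[T] = exp(μ + σ²/2) = exp(4.174 + 0.4617) = 103 minutes.

E[T] ≈ 103 minutes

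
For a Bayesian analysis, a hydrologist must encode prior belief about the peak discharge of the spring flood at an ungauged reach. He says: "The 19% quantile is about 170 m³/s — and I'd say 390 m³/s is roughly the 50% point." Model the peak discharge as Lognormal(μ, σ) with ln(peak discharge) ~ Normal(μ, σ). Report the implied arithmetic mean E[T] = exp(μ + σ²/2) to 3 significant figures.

E[T] ≈ 610 m³/s

If T ~ Lognormal(μ,σ) then ln T ~ Normal(μ,σ), so the p-quantile of ln T is μ + z_p·σ.
ln(170) = 5.136 and ln(390) = 5.966; z_{0.19} = -0.8779, z_{0.5} = 0.
σ = (5.966 − 5.136)/(0 − (-0.8779)) = 0.946.
μ = 5.136 − (-0.8779)·0.946 = 5.966.
E[T] = exp(μ + σ²/2) = exp(5.966 + 0.4473) = 610 m³/s.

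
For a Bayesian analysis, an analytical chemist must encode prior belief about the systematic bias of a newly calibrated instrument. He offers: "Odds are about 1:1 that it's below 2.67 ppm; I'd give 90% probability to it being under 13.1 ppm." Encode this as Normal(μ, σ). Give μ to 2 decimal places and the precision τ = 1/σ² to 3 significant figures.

μ = 2.67, τ = 0.0151

The p-quantile of Normal(μ,σ) is μ + z_p·σ, with z_{0.5} = 0 and z_{0.9} = 1.282.
Eliminate σ: μ = (z₂·x₁ − z₁·x₂)/(z₂ − z₁) = (1.282·2.67 − (0)·13.1)/1.282 = 2.67.
Then σ = (x₂ − x₁)/(z₂ − z₁) = (13.1 − 2.67)/1.282 = 8.14.
Precision τ = 1/σ² = 1/8.139² = 0.0151.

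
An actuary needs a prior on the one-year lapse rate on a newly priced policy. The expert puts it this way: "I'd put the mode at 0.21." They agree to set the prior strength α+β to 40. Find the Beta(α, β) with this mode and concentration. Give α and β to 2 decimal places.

For α,β > 1 the Beta mode is (α−1)/(α+β−2). With α+β = 40, the mode is (α−1)/38.
Set (α−1)/38 = 0.21 → α = 1 + 0.21·38 = 8.98.
β = 40 − α = 31.02.

α = 8.98, β = 31.02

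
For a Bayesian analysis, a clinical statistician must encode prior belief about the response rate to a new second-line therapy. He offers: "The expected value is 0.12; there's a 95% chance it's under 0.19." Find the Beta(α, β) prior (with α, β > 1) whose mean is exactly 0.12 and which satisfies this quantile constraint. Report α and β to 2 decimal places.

With mean 0.12 fixed, write α = 0.12s, β = 0.88s where s = α+β.
Need P(θ < 0.19) = 0.95 under Beta(0.12s, 0.88s). Normal approximation: (q−m)/√(m(1−m)/s) ≈ z_{0.95} = 1.64, so s ≈ 0.12·0.88·(1.64)²/(0.19−0.12)² = 58.3.
At s = 58.3: P(θ<0.19) ≈ 0.937. Adjusting to match 0.95 gives s ≈ 68.32.
So α = 0.12·68.32 ≈ 8.20, β = 0.88·68.32 ≈ 60.12.

α ≈ 8.20, β ≈ 60.12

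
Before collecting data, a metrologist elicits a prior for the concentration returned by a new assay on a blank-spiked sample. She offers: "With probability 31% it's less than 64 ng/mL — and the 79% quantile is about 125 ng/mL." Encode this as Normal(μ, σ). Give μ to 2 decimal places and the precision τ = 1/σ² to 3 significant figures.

The p-quantile of Normal(μ,σ) is μ + z_p·σ, with z_{0.31} = -0.4959 and z_{0.79} = 0.8064.
Eliminate σ: μ = (z₂·x₁ − z₁·x₂)/(z₂ − z₁) = (0.8064·64 − (-0.4959)·125)/1.302 = 87.23.
Then σ = (x₂ − x₁)/(z₂ − z₁) = (125 − 64)/1.302 = 46.84.
Precision τ = 1/σ² = 1/46.84² = 0.000456.

μ = 87.23, τ = 0.000456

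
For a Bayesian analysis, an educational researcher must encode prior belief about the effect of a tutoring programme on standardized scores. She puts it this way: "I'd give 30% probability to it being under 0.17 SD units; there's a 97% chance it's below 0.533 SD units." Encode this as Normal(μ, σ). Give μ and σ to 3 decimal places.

μ = 0.249, σ = 0.151

The p-quantile of Normal(μ,σ) is μ + z_p·σ, with z_{0.3} = -0.5244 and z_{0.97} = 1.881.
Eliminate σ: μ = (z₂·x₁ − z₁·x₂)/(z₂ − z₁) = (1.881·0.17 − (-0.5244)·0.533)/2.405 = 0.249.
Then σ = (x₂ − x₁)/(z₂ − z₁) = (0.533 − 0.17)/2.405 = 0.151.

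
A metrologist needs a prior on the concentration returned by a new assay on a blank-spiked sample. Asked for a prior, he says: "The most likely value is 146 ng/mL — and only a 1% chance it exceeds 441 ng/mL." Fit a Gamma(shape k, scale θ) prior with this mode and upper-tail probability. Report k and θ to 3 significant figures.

Gamma(k,θ) with k>1 has mode (k−1)θ, so θ = 146/(k−1).
Need P(X < 441) = 0.99 with θ tied to k this way. Start at k = 2, θ = 146: P(X<441) ≈ 0.804.
Too low — raise k to concentrate. Iterating converges to k ≈ 4.68.
Then θ = 146/(4.68−1) ≈ 39.7.

k ≈ 4.68, θ ≈ 39.7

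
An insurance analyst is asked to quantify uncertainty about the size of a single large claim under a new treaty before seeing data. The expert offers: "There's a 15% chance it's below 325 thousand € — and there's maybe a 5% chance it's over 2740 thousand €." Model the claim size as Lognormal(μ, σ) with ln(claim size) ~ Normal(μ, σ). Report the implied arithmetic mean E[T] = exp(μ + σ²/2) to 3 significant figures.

E[T] ≈ 1020 thousand €

If T ~ Lognormal(μ,σ) then ln T ~ Normal(μ,σ), so the p-quantile of ln T is μ + z_p·σ.
ln(325) = 5.784 and ln(2740) = 7.916; z_{0.15} = -1.036, z_{0.95} = 1.645.
σ = (7.916 − 5.784)/(1.645 − (-1.036)) = 0.795.
μ = 5.784 − (-1.036)·0.795 = 6.608.
E[T] = exp(μ + σ²/2) = exp(6.608 + 0.3161) = 1020 thousand €.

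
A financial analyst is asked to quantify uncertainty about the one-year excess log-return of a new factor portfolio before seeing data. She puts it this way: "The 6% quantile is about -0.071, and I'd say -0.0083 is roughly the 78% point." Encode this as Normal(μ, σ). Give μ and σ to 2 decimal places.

μ = -0.03, σ = 0.03

The p-quantile of Normal(μ,σ) is μ + z_p·σ, with z_{0.06} = -1.555 and z_{0.78} = 0.7722.
Eliminate σ: μ = (z₂·x₁ − z₁·x₂)/(z₂ − z₁) = (0.7722·-0.071 − (-1.555)·-0.0083)/2.327 = -0.03.
Then σ = (x₂ − x₁)/(z₂ − z₁) = (-0.0083 − -0.071)/2.327 = 0.03.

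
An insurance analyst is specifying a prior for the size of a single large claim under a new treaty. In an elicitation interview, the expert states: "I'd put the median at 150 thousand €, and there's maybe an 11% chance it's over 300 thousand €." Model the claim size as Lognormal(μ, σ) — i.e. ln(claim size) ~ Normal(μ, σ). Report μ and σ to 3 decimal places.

If T ~ Lognormal(μ,σ) then ln T ~ Normal(μ,σ), so the p-quantile of ln T is μ + z_p·σ.
ln(150) = 5.011 and ln(300) = 5.704; z_{0.5} = 0, z_{0.89} = 1.227.
σ = (5.704 − 5.011)/(1.227 − (0)) = 0.565.
μ = 5.011 − (0)·0.565 = 5.011.

μ ≈ 5.011, σ ≈ 0.565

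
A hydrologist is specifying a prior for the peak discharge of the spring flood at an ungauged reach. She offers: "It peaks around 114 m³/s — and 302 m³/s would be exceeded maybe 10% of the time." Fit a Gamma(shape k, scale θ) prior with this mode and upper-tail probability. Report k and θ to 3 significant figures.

Gamma(k,θ) with k>1 has mode (k−1)θ, so θ = 114/(k−1).
Need P(X < 302) = 0.9 with θ tied to k this way. Start at k = 2, θ = 114: P(X<302) ≈ 0.742.
Too low — raise k to concentrate. Iterating converges to k ≈ 3.02.
Then θ = 114/(3.02−1) ≈ 56.5.

k ≈ 3.02, θ ≈ 56.5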